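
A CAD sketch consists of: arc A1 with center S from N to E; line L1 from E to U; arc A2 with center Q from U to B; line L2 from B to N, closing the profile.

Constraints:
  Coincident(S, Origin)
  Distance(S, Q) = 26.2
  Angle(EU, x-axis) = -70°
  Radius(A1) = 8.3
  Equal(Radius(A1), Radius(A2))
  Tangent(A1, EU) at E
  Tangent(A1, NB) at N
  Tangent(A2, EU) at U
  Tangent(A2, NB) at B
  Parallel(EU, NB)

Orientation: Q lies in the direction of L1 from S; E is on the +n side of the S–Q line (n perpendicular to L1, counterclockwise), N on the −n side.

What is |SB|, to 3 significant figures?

27.5

The slot axis is L1's direction at -70.0°, so u = (cos -70.0°, sin -70.0°) = (0.342, -0.940) and n = (−sin -70.0°, cos -70.0°) = (0.940, 0.342). S is at the origin and Q lies 26.2 along u from S, so Q = 26.2·u = (8.96, -24.6). Tangency of A1 to both parallel lines with radius 8.3 puts E and N at S ± 8.3·n: E = (7.80, 2.84), N = (-7.80, -2.84). Equal radii place U and B the same way about Q: U = Q + 8.3·n = (16.8, -21.8), B = Q − 8.3·n = (1.16, -27.5). Then |SB| = |B − S| = 27.5.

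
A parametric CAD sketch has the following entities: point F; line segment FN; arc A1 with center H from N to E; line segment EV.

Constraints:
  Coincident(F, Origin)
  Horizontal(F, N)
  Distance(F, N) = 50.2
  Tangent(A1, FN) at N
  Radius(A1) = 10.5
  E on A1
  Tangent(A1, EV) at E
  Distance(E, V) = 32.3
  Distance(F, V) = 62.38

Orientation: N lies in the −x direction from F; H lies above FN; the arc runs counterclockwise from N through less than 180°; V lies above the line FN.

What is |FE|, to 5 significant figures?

41.558

F is at the origin; FN is horizontal with |FN| = 50.2 and N on the −x side, so N = (-50.200, 0.0000). Since A1 is tangent to FN there, HN ⟂ FN, so H = N + (0, 10.5) = (-50.200, 10.500). Since HE ⟂ EV (tangency), |HV| = √(10.5² + 32.3²) = 33.964 regardless of where E sits on A1. So V lies on both circle(F, 62.38) and circle(H, 33.964); the above-FN intersection is V = (-44.275, 43.943). E is the foot of the tangent from V: E = (-39.801, 11.954).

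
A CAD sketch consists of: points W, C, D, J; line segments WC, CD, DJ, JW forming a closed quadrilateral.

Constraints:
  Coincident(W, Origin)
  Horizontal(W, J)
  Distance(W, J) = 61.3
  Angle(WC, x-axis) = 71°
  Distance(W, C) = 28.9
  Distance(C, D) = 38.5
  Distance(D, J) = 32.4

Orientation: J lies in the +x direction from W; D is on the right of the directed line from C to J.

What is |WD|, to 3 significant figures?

29.9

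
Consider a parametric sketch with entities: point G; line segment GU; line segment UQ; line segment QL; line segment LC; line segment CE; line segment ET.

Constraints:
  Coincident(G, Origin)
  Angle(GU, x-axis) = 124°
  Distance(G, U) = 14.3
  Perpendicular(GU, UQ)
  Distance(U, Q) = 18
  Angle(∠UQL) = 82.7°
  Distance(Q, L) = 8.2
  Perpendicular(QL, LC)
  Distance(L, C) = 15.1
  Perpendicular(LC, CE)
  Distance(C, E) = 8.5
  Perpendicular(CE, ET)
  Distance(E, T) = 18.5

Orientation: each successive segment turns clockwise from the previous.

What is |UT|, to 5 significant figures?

21.411

G is at the origin; GU runs at 124.0° with length 14.3, so U = (-7.9965, 11.855). The perpendicularity gives UQ at right angles to GU, so UQ runs at 34.000°; with |UQ| = 18.0, Q = (6.9262, 21.921). ∠UQL = 82.7° gives QL at -63.300° from the x-axis; with |QL| = 8.2, L = (10.611, 14.595). QL is perpendicular to LC, so LC runs at -153.30°; with |LC| = 15.1, C = (-2.8793, 7.8103). LC ⟂ CE, so CE runs at 116.70°; with |CE| = 8.5, E = (-6.6985, 15.404). CE is perpendicular to ET, so ET runs at 26.700°; with |ET| = 18.5, T = (9.8289, 23.716). Then |UT| = |T − U| = 21.411.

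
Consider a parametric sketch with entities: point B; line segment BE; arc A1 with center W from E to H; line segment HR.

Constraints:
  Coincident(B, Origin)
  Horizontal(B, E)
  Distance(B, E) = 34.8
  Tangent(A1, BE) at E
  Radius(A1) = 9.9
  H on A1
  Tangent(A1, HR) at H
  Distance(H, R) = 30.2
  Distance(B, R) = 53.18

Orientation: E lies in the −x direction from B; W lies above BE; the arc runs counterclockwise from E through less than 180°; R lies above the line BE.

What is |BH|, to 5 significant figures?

28.153

Checks: B.y = 0.00, E.y = 0.00 ✓; |WE| = 9.900 ✓; |WH| = 9.900 ✓; ∠(WH, HR) = 90.00° ✓; |HR| = 30.20 ✓; |BR| = 53.18 ✓.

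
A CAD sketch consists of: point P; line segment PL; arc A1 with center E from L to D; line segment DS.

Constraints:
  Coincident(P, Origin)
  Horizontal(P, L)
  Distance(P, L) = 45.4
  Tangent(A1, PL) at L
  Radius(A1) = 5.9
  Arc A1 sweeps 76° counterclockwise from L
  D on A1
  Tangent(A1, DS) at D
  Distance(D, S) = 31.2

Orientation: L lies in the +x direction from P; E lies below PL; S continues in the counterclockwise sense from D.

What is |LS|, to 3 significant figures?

37.2

On A1, L sits at bearing 90° from E; a 76° counterclockwise sweep puts D at bearing 166°, so D = E + 5.9·(cos 166°, sin 166°) = (39.7, -4.47). Since A1 is tangent to DS there, ED ⟂ DS, so DS runs along (−sin 166°, cos 166°); with |DS| = 31.2, S = (32.1, -34.7). Then |LS| = |S − L| = 37.2.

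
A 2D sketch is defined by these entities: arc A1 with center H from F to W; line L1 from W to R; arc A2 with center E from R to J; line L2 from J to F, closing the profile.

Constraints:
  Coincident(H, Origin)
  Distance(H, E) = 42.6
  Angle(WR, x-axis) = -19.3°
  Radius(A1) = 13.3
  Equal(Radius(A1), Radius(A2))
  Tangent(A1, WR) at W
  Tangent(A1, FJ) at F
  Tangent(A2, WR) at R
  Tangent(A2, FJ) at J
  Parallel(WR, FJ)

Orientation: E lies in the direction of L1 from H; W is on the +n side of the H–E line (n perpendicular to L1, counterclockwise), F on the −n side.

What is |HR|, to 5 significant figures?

44.628

The slot axis is L1's direction at -19.3°, so u = (cos -19.3°, sin -19.3°) = (0.94380, -0.33051) and n = (−sin -19.3°, cos -19.3°) = (0.33051, 0.94380). H is at the origin and E lies 42.6 along u from H, so E = 42.6·u = (40.206, -14.080). Tangency of A1 to both parallel lines with radius 13.3 puts W and F at H ± 13.3·n: W = (4.3958, 12.553), F = (-4.3958, -12.553). Equal radii place R and J the same way about E: R = E + 13.3·n = (44.602, -1.5274), J = E − 13.3·n = (35.810, -26.632). Then |HR| = |R − H| = 44.628.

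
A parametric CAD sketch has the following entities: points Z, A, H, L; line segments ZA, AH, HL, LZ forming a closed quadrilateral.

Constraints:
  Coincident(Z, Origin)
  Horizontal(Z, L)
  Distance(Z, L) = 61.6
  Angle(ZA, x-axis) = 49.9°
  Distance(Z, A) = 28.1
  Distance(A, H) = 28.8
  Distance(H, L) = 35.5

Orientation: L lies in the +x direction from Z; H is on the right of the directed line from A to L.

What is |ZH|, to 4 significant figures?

27.29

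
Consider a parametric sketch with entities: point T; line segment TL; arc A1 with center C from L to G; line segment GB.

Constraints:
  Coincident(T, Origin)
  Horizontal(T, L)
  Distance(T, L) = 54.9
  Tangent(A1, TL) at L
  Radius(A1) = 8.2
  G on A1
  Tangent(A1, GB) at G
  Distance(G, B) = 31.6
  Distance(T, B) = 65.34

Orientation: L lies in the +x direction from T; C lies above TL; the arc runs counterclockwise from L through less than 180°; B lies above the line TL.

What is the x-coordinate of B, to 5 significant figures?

51.169

T is at the origin; T and L share the same y with |TL| = 54.9 and L on the +x side, so L = (54.900, 0.0000). Since A1 is tangent to TL there, CL ⟂ TL, so C = L + (0, 8.2) = (54.900, 8.2000). Since CG ⟂ GB (tangency), |CB| = √(8.2² + 31.6²) = 32.647 regardless of where G sits on A1. So B lies on both circle(T, 65.34) and circle(C, 32.647); the above-TL intersection is B = (51.169, 40.633). G is the foot of the tangent from B: G = (62.550, 11.153).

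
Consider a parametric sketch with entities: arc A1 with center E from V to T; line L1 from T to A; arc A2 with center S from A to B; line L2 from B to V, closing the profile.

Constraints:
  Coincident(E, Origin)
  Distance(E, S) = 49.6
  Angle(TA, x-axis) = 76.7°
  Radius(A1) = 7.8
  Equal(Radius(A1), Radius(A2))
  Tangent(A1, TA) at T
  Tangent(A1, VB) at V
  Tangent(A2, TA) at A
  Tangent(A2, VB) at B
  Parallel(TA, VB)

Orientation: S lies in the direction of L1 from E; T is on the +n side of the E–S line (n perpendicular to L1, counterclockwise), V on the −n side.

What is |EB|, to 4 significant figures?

50.21

The slot axis is L1's direction at 76.7°, so u = (cos 76.7°, sin 76.7°) = (0.2300, 0.9732) and n = (−sin 76.7°, cos 76.7°) = (-0.9732, 0.2300). E is at the origin and S lies 49.6 along u from E, so S = 49.6·u = (11.41, 48.27). Tangency of A1 to both parallel lines with radius 7.8 puts T and V at E ± 7.8·n: T = (-7.591, 1.794), V = (7.591, -1.794). Equal radii place A and B the same way about S: A = S + 7.8·n = (3.820, 50.06), B = S − 7.8·n = (19.00, 46.48). Then |EB| = |B − E| = 50.21.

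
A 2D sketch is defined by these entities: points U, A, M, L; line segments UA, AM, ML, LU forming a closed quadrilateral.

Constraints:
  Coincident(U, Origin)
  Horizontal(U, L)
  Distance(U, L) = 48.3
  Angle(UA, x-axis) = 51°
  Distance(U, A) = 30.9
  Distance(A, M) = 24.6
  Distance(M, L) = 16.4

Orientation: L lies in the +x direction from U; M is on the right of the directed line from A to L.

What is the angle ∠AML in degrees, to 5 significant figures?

131.54°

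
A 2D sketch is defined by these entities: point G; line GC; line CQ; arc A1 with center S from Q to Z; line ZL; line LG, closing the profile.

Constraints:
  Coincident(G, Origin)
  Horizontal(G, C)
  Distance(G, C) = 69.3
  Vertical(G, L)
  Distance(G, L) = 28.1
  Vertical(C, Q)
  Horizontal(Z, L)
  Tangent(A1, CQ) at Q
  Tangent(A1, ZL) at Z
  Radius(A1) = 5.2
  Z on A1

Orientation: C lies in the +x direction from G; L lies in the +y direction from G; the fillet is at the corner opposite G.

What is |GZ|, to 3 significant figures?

70.0

G is at the origin; GC is horizontal with |GC| = 69.3 and C on the +x side, so C = (69.3, 0.00). GL is vertical with |GL| = 28.1 and L on the +y side, so L = (0.00, 28.1). The virtual corner opposite G is at (69.3, 28.1). A1 meets CQ tangentially, so SQ is at right angles to CQ and A1 meets ZL tangentially, so SZ is at right angles to ZL, with radius 5.2, so the center S sits 5.2 in from both sides at S = (64.1, 22.9). That places the tangent points at Q = (69.3, 22.9) on CQ and Z = (64.1, 28.1) on ZL. Then |GZ| = |Z − G| = 70.0.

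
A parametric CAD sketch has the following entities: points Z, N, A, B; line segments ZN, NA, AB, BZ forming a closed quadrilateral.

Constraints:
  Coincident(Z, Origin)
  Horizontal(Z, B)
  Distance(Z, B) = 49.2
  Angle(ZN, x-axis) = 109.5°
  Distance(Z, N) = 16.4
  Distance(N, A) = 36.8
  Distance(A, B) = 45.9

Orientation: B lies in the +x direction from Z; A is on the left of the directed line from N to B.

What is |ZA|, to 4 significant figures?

44.77

Z is at the origin; ZB is horizontal with |ZB| = 49.2 and B in +x, so B = (49.2, 0). ZN runs at 109.5° with |ZN| = 16.4, so N = (-5.474, 15.46). A is determined by |NA| = 36.8 and |AB| = 45.9 together: it lies at the intersection of circle(N, 36.8) and circle(B, 45.9). With |NB| = 56.82, the foot of the radical line on NB is 21.79 from N and the perpendicular offset is √(36.8² − 21.79²) = 29.66. Taking the left-of-NB solution: A = (23.56, 38.07).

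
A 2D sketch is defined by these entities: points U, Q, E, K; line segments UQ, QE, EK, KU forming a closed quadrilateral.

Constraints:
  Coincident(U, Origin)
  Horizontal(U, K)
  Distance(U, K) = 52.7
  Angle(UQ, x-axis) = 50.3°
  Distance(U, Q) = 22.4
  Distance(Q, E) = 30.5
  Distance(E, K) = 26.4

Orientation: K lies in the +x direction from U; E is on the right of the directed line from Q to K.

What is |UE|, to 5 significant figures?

29.915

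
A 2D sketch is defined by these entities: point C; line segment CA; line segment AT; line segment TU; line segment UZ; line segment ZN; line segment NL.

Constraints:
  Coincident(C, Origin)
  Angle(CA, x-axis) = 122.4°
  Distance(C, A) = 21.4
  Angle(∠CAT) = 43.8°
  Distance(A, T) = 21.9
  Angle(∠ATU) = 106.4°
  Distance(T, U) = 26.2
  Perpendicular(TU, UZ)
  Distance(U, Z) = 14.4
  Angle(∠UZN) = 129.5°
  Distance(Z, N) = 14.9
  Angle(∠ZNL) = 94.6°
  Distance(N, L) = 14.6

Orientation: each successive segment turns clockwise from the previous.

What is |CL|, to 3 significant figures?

8.41

C is at the origin; CA runs at 122.4° with length 21.4, so A = (-11.5, 18.1). ∠CAT = 43.8° gives AT at -13.8° from the x-axis; with |AT| = 21.9, T = (9.80, 12.8). ∠ATU = 106.4° gives TU at -87.4° from the x-axis; with |TU| = 26.2, U = (11.0, -13.3). TU ⟂ UZ, so UZ runs at -177°; with |UZ| = 14.4, Z = (-3.40, -14.0). ∠UZN = 129.5° gives ZN at 132° from the x-axis; with |ZN| = 14.9, N = (-13.4, -2.93). ∠ZNL = 94.6° gives NL at 46.7° from the x-axis; with |NL| = 14.6, L = (-3.37, 7.70). Then |CL| = |L − C| = 8.41.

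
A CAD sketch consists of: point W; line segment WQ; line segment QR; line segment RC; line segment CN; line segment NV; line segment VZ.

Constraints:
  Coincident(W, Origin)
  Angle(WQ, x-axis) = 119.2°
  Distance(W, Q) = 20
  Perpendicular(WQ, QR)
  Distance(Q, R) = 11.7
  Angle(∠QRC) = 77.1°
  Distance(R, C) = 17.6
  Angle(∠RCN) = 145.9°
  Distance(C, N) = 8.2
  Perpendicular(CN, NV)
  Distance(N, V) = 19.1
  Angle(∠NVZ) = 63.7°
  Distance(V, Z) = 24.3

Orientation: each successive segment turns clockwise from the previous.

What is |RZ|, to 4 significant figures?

1.825

The perpendicularity gives NV at right angles to CN, so NV runs at 162.2°; with |NV| = 19.1, V = (-15.30, 4.305). ∠NVZ = 63.7° gives VZ at 45.90° from the x-axis; with |VZ| = 24.3, Z = (1.614, 21.76). Then |RZ| = |Z − R| = 1.825.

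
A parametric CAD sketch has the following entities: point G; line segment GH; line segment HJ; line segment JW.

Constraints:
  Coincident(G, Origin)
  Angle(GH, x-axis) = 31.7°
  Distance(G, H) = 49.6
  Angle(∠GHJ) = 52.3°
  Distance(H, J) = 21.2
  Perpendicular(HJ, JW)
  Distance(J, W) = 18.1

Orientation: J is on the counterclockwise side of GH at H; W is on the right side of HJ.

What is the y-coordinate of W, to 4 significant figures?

50.47

G is at the origin; GH runs at 31.7° with length 49.6, so H = 49.6·(cos 31.7°, sin 31.7°) = (42.20, 26.06). ∠GHJ = 52.3°, so HJ runs at 31.7° + (180° − 52.3°) = 159.4° from the x-axis; with |HJ| = 21.2, J = H + 21.2·(cos 159.4°, sin 159.4°) = (22.36, 33.52). The perpendicularity gives JW at right angles to HJ; with |JW| = 18.1 on the right of HJ, W = J + 18.1·(0.3518, 0.9361) = (28.72, 50.47). So W.y = 50.47.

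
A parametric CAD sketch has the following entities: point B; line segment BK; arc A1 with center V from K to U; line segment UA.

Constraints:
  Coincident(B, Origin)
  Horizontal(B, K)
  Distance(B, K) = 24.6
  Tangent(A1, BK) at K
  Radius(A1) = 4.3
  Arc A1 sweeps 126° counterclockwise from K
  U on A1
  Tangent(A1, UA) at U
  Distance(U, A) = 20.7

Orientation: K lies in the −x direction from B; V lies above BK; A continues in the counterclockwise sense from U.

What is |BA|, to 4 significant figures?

40.79

B is at the origin; BK is horizontal with |BK| = 24.6 and K on the −x side, so K = (-24.60, 0.000). The tangent condition forces VK to be normal to BK, so V = K + (0, 4.3) = (-24.60, 4.300). On A1, K sits at bearing -90° from V; a 126° counterclockwise sweep puts U at bearing 36°, so U = V + 4.3·(cos 36°, sin 36°) = (-21.12, 6.827). The tangent condition forces VU to be normal to UA, so UA runs along (−sin 36°, cos 36°); with |UA| = 20.7, A = (-33.29, 23.57). Then |BA| = |A − B| = 40.79.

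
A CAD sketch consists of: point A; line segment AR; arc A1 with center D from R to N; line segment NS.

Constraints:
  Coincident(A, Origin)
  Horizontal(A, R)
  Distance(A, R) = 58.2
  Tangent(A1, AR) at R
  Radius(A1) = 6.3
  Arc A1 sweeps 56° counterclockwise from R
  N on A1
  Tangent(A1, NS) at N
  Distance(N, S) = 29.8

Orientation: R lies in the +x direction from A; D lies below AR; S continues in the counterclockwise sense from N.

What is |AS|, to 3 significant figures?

45.5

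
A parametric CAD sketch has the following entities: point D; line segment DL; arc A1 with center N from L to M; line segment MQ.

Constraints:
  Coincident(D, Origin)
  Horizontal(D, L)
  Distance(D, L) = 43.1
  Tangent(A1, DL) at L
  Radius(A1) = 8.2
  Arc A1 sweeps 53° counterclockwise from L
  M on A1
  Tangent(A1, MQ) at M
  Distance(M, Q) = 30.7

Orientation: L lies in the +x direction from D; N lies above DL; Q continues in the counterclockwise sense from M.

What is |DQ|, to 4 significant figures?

73.57

D is at the origin; D and L share the same y with |DL| = 43.1 and L on the +x side, so L = (43.10, 0.000). Tangency of A1 to DL means the radius NL is perpendicular to DL, so N = L + (0, 8.2) = (43.10, 8.200). On A1, L sits at bearing -90° from N; a 53° counterclockwise sweep puts M at bearing -37°, so M = N + 8.2·(cos -37°, sin -37°) = (49.65, 3.265). Since A1 is tangent to MQ there, NM ⟂ MQ, so MQ runs along (−sin -37°, cos -37°); with |MQ| = 30.7, Q = (68.12, 27.78). Then |DQ| = |Q − D| = 73.57.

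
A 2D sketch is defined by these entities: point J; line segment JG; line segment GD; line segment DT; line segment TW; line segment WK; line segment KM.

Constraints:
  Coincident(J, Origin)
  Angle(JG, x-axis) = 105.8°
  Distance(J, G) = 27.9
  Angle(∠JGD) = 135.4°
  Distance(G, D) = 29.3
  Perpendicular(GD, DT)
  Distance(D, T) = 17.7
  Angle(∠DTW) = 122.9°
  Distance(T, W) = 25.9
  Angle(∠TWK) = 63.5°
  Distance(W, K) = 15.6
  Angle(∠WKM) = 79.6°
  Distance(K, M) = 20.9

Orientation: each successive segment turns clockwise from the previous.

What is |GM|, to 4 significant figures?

32.02

J is at the origin; JG runs at 105.8° with length 27.9, so G = (-7.597, 26.85). ∠JGD = 135.4° gives GD at 61.20° from the x-axis; with |GD| = 29.3, D = (6.519, 52.52). GD ⟂ DT, so DT runs at -28.80°; with |DT| = 17.7, T = (22.03, 43.99). ∠DTW = 122.9° gives TW at -85.90° from the x-axis; with |TW| = 25.9, W = (23.88, 18.16). ∠TWK = 63.5° gives WK at 157.6° from the x-axis; with |WK| = 15.6, K = (9.458, 24.11). ∠WKM = 79.6° gives KM at 57.20° from the x-axis; with |KM| = 20.9, M = (20.78, 41.67). Then |GM| = |M − G| = 32.02.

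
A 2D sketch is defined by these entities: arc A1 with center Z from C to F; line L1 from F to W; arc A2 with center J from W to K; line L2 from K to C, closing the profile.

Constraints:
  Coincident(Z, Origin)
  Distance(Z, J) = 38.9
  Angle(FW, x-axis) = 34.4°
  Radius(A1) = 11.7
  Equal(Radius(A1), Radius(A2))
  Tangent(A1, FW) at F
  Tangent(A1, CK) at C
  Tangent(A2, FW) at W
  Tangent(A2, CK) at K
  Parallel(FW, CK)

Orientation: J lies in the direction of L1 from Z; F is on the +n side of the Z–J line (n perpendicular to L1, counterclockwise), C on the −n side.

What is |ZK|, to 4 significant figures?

40.62

The slot axis is L1's direction at 34.4°, so u = (cos 34.4°, sin 34.4°) = (0.8251, 0.5650) and n = (−sin 34.4°, cos 34.4°) = (-0.5650, 0.8251). Z is at the origin and J lies 38.9 along u from Z, so J = 38.9·u = (32.10, 21.98). Tangency of A1 to both parallel lines with radius 11.7 puts F and C at Z ± 11.7·n: F = (-6.610, 9.654), C = (6.610, -9.654). Equal radii place W and K the same way about J: W = J + 11.7·n = (25.49, 31.63), K = J − 11.7·n = (38.71, 12.32). Then |ZK| = |K − Z| = 40.62.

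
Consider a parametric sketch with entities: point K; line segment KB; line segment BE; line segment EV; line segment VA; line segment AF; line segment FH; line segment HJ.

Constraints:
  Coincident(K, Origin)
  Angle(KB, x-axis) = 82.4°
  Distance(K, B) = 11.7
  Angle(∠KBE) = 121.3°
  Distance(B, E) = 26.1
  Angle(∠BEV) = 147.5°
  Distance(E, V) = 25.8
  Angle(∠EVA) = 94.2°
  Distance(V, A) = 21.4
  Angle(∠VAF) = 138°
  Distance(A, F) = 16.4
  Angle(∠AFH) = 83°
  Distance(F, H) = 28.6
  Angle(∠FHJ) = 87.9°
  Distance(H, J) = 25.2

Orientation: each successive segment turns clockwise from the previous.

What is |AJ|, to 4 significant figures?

27.18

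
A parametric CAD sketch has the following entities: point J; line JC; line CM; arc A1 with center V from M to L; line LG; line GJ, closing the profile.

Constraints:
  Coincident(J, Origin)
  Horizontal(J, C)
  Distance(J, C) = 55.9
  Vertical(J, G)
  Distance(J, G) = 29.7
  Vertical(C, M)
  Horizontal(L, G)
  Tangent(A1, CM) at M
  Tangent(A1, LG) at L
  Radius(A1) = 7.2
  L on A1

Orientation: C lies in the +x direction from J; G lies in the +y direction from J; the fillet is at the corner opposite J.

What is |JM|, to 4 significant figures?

60.26

The virtual corner opposite J is at (55.90, 29.70). Tangency of A1 to CM means the radius VM is perpendicular to CM and the tangent condition forces VL to be normal to LG, with radius 7.2, so the center V sits 7.2 in from both sides at V = (48.70, 22.50). That places the tangent points at M = (55.90, 22.50) on CM and L = (48.70, 29.70) on LG. Then |JM| = |M − J| = 60.26.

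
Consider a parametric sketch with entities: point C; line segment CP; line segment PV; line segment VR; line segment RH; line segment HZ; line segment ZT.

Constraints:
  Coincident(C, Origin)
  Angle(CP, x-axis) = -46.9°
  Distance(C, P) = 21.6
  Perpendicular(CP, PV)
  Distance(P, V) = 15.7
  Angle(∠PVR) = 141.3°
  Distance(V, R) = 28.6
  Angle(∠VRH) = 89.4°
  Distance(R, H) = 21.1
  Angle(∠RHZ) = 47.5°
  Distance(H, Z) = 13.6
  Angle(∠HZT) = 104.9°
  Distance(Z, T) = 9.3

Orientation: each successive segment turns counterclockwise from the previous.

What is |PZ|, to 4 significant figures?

30.77

∠VRH = 89.4° gives RH at 172.4° from the x-axis; with |RH| = 21.1, H = (9.387, 26.05). ∠RHZ = 47.5° gives HZ at -55.10° from the x-axis; with |HZ| = 13.6, Z = (17.17, 14.90). Then |PZ| = |Z − P| = 30.77.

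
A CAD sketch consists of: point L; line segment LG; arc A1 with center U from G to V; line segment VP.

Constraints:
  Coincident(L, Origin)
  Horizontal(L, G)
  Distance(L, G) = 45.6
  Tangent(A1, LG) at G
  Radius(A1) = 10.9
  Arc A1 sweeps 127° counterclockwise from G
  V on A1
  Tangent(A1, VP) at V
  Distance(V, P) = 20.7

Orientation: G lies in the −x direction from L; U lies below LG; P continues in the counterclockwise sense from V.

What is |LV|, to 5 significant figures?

57.043

The tangent condition forces UG to be normal to LG, so U = G + (0, -10.9) = (-45.600, -10.900). On A1, G sits at bearing 90° from U; a 127° counterclockwise sweep puts V at bearing 217°, so V = U + 10.9·(cos 217°, sin 217°) = (-54.305, -17.460). Then |LV| = |V − L| = 57.043.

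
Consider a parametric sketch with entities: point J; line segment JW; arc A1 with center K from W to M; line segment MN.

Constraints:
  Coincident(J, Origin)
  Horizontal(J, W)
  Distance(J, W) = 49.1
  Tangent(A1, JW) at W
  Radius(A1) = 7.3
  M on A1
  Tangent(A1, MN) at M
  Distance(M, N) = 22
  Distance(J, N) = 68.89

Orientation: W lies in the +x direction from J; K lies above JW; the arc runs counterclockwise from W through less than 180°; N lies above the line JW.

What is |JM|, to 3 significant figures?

56.0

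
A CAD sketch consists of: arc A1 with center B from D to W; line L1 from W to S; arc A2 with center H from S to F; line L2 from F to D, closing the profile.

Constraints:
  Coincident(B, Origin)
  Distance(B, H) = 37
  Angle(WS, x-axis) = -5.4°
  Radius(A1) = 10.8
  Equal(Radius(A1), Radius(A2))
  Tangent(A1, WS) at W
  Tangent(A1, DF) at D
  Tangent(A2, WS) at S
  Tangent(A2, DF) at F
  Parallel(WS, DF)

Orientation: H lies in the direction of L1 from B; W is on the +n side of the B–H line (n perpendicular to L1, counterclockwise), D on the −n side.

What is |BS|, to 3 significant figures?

38.5

Tangency of A1 to both parallel lines with radius 10.8 puts W and D at B ± 10.8·n: W = (1.02, 10.8), D = (-1.02, -10.8). Equal radii place S and F the same way about H: S = H + 10.8·n = (37.9, 7.27), F = H − 10.8·n = (35.8, -14.2). Then |BS| = |S − B| = 38.5.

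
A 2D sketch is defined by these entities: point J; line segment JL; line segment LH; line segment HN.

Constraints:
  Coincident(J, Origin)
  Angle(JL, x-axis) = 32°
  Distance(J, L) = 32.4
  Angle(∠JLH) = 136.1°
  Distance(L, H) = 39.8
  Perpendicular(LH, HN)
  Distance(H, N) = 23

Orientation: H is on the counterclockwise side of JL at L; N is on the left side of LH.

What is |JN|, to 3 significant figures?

63.1

J is at the origin; JL runs at 32.0° with length 32.4, so L = 32.4·(cos 32.0°, sin 32.0°) = (27.5, 17.2). ∠JLH = 136.1°, so LH runs at 32.0° + (180° − 136.1°) = 75.9° from the x-axis; with |LH| = 39.8, H = L + 39.8·(cos 75.9°, sin 75.9°) = (37.2, 55.8). The perpendicularity gives HN at right angles to LH; with |HN| = 23.0 on the left of LH, N = H + 23.0·(-0.970, 0.244) = (14.9, 61.4). Then |JN| = |N − J| = 63.1.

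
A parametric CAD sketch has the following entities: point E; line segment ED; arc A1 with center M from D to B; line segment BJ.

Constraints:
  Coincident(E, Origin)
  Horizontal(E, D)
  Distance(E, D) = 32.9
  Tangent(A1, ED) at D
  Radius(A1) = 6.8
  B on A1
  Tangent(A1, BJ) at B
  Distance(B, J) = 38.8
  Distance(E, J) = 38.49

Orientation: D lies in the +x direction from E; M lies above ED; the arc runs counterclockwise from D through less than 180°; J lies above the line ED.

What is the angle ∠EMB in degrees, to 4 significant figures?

143.1°

Checks: |MB| = 6.800 ✓; ∠(MB, BJ) = 90.00° ✓; |BJ| = 38.80 ✓; |EJ| = 38.49 ✓.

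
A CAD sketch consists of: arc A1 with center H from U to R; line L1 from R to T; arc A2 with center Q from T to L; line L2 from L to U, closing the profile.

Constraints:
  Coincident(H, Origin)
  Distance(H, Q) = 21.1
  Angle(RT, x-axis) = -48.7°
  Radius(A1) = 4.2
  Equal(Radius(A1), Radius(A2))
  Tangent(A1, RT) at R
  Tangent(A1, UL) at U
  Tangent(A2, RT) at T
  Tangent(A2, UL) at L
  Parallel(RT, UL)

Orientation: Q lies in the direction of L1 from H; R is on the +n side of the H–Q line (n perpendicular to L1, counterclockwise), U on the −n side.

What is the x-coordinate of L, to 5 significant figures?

10.771

The slot axis is L1's direction at -48.7°, so u = (cos -48.7°, sin -48.7°) = (0.66000, -0.75126) and n = (−sin -48.7°, cos -48.7°) = (0.75126, 0.66000). H is at the origin and Q lies 21.1 along u from H, so Q = 21.1·u = (13.926, -15.852). Tangency of A1 to both parallel lines with radius 4.2 puts R and U at H ± 4.2·n: R = (3.1553, 2.7720), U = (-3.1553, -2.7720). Equal radii place T and L the same way about Q: T = Q + 4.2·n = (17.081, -13.080), L = Q − 4.2·n = (10.771, -18.624). So L.x = 10.771.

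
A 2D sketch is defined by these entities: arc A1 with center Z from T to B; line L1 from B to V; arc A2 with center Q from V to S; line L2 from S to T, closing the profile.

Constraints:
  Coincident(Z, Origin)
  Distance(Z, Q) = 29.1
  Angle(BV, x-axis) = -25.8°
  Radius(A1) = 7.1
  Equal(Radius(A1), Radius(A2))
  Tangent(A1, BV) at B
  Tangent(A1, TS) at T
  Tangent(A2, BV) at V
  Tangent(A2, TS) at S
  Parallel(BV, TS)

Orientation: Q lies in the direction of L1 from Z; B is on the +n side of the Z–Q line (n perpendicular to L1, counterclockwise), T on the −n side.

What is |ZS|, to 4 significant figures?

29.95

Tangency of A1 to both parallel lines with radius 7.1 puts B and T at Z ± 7.1·n: B = (3.090, 6.392), T = (-3.090, -6.392). Equal radii place V and S the same way about Q: V = Q + 7.1·n = (29.29, -6.273), S = Q − 7.1·n = (23.11, -19.06). Then |ZS| = |S − Z| = 29.95.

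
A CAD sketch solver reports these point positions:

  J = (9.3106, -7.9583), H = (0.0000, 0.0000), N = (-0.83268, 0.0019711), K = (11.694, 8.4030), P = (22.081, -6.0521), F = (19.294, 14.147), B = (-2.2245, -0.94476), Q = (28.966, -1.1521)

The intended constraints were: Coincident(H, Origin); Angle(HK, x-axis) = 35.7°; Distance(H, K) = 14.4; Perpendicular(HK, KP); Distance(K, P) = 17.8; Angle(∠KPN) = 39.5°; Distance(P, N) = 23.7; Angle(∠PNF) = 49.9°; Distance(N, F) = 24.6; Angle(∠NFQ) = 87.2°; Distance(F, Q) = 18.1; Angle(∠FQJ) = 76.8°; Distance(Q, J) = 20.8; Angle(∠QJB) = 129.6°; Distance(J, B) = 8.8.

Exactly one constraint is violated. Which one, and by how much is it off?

Distance(J, B) = 8.8 — off by 4.70.

H = (0.00, 0.00) ✓; HK at 35.70° ✓; |HK| = 14.40 ✓; ∠(HK, KP) = 90.00° ✓; |KP| = 17.80 ✓; ∠KPN = 39.50° ✓; |PN| = 23.70 ✓; ∠PNF = 49.90° ✓; |NF| = 24.60 ✓; ∠NFQ = 87.20° ✓; |FQ| = 18.10 ✓; ∠FQJ = 76.80° ✓; |QJ| = 20.80 ✓; ∠QJB = 129.6° ✓; |JB| = 13.50 ✗.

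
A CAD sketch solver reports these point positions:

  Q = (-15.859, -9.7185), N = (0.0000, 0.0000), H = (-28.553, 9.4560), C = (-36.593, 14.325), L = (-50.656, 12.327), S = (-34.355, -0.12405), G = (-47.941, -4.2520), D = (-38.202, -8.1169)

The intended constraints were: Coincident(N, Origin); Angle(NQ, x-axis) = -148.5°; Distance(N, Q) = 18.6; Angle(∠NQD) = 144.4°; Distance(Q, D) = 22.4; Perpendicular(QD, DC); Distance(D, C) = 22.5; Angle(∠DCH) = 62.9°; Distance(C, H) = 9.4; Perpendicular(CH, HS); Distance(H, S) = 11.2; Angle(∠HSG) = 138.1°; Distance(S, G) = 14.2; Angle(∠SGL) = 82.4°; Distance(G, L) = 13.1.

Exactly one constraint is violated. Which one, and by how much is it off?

Distance(G, L) = 13.1 — off by 3.70.

N = (0.00, 0.00) ✓; NQ at -148.5° ✓; |NQ| = 18.60 ✓; ∠NQD = 144.4° ✓; |QD| = 22.40 ✓; ∠(QD, DC) = 90.00° ✓; |DC| = 22.50 ✓; ∠DCH = 62.90° ✓; |CH| = 9.399 ✓; ∠(CH, HS) = 90.00° ✓; |HS| = 11.20 ✓; ∠HSG = 138.1° ✓; |SG| = 14.20 ✓; ∠SGL = 82.40° ✓; |GL| = 16.80 ✗.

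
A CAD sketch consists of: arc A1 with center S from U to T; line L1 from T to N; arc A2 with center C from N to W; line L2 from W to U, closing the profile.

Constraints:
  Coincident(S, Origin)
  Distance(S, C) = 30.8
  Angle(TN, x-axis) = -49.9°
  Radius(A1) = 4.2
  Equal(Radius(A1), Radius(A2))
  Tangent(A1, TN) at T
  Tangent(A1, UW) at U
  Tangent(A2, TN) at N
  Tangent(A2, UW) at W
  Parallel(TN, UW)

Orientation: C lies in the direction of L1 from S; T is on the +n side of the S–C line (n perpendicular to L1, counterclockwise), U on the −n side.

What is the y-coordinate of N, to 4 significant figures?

-20.85

The slot axis is L1's direction at -49.9°, so u = (cos -49.9°, sin -49.9°) = (0.6441, -0.7649) and n = (−sin -49.9°, cos -49.9°) = (0.7649, 0.6441). S is at the origin and C lies 30.8 along u from S, so C = 30.8·u = (19.84, -23.56). Tangency of A1 to both parallel lines with radius 4.2 puts T and U at S ± 4.2·n: T = (3.213, 2.705), U = (-3.213, -2.705). Equal radii place N and W the same way about C: N = C + 4.2·n = (23.05, -20.85), W = C − 4.2·n = (16.63, -26.26). So N.y = -20.85.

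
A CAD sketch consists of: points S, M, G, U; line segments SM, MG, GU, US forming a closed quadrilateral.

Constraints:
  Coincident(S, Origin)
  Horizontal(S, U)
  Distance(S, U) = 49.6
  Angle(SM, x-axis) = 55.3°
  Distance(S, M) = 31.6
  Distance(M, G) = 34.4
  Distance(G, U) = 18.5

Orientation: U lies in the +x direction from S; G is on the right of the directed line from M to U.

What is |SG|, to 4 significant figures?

32.39

S is at the origin; S and U share the same y with |SU| = 49.6 and U in +x, so U = (49.6, 0). SM runs at 55.3° with |SM| = 31.6, so M = (17.99, 25.98). G is determined by |MG| = 34.4 and |GU| = 18.5 together: it lies at the intersection of circle(M, 34.4) and circle(U, 18.5). With |MU| = 40.92, the foot of the radical line on MU is 30.74 from M and the perpendicular offset is √(34.4² − 30.74²) = 15.45. Taking the right-of-MU solution: G = (31.93, -5.470).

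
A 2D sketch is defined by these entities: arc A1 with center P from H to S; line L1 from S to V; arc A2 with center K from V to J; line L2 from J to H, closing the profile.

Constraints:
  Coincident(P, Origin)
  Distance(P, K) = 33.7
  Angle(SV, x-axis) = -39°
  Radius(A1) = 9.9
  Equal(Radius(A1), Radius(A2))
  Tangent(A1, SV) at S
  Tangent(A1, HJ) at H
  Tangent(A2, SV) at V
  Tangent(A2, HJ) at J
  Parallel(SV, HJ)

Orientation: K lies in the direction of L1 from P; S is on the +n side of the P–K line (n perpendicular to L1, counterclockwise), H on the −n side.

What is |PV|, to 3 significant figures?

35.1

The slot axis is L1's direction at -39.0°, so u = (cos -39.0°, sin -39.0°) = (0.777, -0.629) and n = (−sin -39.0°, cos -39.0°) = (0.629, 0.777). P is at the origin and K lies 33.7 along u from P, so K = 33.7·u = (26.2, -21.2). Tangency of A1 to both parallel lines with radius 9.9 puts S and H at P ± 9.9·n: S = (6.23, 7.69), H = (-6.23, -7.69). Equal radii place V and J the same way about K: V = K + 9.9·n = (32.4, -13.5), J = K − 9.9·n = (20.0, -28.9). Then |PV| = |V − P| = 35.1.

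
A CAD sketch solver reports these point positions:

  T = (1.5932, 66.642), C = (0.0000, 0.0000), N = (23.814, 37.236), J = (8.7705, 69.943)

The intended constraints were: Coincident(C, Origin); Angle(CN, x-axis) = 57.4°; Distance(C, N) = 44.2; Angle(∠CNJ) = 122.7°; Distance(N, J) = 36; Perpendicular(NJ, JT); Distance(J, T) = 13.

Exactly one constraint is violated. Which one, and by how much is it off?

Distance(J, T) = 13 — off by 5.10.

C = (0.00, 0.00) ✓; CN at 57.40° ✓; |CN| = 44.20 ✓; ∠CNJ = 122.7° ✓; |NJ| = 36.00 ✓; ∠(NJ, JT) = 90.00° ✓; |JT| = 7.900 ✗.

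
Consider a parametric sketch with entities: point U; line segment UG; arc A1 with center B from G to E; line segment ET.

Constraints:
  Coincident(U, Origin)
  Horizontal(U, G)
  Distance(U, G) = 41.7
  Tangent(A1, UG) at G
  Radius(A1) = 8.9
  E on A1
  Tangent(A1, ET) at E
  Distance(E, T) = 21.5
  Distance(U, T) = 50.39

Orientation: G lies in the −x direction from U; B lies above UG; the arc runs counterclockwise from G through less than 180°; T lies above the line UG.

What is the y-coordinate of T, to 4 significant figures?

32.00

Checks: ∠(BG, GU) = 90.00° ✓; |BE| = 8.900 ✓; ∠(BE, ET) = 90.00° ✓; |ET| = 21.50 ✓; |UT| = 50.39 ✓.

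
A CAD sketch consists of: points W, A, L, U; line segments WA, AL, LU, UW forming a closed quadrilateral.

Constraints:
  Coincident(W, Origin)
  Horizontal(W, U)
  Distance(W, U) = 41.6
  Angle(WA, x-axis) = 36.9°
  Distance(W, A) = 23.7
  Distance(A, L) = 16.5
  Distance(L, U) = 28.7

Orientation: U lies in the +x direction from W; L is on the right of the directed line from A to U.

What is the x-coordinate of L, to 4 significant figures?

12.92

Checks: |AL| = 16.50 ✓; |LU| = 28.70 ✓.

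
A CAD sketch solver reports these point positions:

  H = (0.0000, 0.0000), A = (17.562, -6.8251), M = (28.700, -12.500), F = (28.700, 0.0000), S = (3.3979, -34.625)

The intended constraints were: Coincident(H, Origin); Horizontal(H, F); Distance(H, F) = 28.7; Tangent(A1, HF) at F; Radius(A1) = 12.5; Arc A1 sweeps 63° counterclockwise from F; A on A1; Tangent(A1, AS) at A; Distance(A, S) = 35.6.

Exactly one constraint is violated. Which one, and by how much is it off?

Distance(A, S) = 35.6 — off by 4.40.

H = (0.00, 0.00) ✓; H.y = 0.00, F.y = 0.00 ✓; |HF| = 28.70 ✓; ∠(MF, FH) = 90.00° ✓; |MF| = 12.50 ✓; bearing(M→A) − bearing(M→F) = 63.00° ✓; |MA| = 12.50 ✓; ∠(MA, AS) = 90.00° ✓; |AS| = 31.20 ✗.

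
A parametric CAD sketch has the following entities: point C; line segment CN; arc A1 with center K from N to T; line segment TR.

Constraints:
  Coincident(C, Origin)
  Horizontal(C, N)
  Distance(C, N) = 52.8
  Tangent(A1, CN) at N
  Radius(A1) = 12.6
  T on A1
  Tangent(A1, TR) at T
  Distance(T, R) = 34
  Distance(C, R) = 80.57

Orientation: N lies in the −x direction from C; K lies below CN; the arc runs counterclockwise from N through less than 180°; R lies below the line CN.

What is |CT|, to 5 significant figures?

66.571

Checks: ∠(KN, NC) = 90.00° ✓; |KN| = 12.60 ✓; |KT| = 12.60 ✓; ∠(KT, TR) = 90.00° ✓; |TR| = 34.00 ✓; |CR| = 80.57 ✓.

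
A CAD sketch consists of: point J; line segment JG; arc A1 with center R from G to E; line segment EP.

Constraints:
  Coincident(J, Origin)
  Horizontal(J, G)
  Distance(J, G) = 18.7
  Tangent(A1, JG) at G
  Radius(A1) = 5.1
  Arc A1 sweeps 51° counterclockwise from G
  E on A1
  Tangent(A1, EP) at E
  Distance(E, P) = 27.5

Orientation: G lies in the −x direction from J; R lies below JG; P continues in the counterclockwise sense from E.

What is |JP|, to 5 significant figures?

46.246

On A1, G sits at bearing 90° from R; a 51° counterclockwise sweep puts E at bearing 141°, so E = R + 5.1·(cos 141°, sin 141°) = (-22.663, -1.8905). Since A1 is tangent to EP there, RE ⟂ EP, so EP runs along (−sin 141°, cos 141°); with |EP| = 27.5, P = (-39.970, -23.262). Then |JP| = |P − J| = 46.246.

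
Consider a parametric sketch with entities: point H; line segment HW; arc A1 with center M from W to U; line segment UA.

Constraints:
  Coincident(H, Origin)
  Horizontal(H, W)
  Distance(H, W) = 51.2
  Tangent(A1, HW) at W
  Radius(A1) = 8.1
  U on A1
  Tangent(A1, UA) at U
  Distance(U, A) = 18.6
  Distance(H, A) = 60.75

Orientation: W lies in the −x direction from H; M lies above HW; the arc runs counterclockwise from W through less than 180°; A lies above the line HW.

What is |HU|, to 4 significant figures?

45.92

Checks: ∠(MW, WH) = 90.00° ✓; |MW| = 8.100 ✓; |MU| = 8.100 ✓; ∠(MU, UA) = 90.00° ✓; |UA| = 18.60 ✓; |HA| = 60.75 ✓.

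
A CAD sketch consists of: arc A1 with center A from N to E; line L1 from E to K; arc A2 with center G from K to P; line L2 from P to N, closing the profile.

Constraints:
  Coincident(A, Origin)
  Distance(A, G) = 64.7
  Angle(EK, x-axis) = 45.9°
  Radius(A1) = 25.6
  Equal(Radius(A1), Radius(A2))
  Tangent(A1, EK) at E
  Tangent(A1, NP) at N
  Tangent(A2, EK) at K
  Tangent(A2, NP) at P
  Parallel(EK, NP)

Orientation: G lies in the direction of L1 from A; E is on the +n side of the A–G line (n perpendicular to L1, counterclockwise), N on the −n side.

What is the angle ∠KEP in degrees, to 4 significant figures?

38.36°

The slot axis is L1's direction at 45.9°, so u = (cos 45.9°, sin 45.9°) = (0.6959, 0.7181) and n = (−sin 45.9°, cos 45.9°) = (-0.7181, 0.6959). A is at the origin and G lies 64.7 along u from A, so G = 64.7·u = (45.03, 46.46). Tangency of A1 to both parallel lines with radius 25.6 puts E and N at A ± 25.6·n: E = (-18.38, 17.82), N = (18.38, -17.82). Equal radii place K and P the same way about G: K = G + 25.6·n = (26.64, 64.28), P = G − 25.6·n = (63.41, 28.65). Then cos ∠KEP = EK·EP / (|EK||EP|), giving 38.36°.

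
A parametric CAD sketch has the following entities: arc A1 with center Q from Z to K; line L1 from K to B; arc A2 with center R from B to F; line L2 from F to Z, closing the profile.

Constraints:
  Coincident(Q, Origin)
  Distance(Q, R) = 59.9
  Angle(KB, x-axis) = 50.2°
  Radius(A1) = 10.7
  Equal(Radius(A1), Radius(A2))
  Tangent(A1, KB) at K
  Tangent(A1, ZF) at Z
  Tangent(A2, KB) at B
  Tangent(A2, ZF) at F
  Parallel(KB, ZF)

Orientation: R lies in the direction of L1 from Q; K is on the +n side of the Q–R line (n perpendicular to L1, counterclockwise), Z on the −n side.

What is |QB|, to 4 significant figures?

60.85

Tangency of A1 to both parallel lines with radius 10.7 puts K and Z at Q ± 10.7·n: K = (-8.221, 6.849), Z = (8.221, -6.849). Equal radii place B and F the same way about R: B = R + 10.7·n = (30.12, 52.87), F = R − 10.7·n = (46.56, 39.17). Then |QB| = |B − Q| = 60.85.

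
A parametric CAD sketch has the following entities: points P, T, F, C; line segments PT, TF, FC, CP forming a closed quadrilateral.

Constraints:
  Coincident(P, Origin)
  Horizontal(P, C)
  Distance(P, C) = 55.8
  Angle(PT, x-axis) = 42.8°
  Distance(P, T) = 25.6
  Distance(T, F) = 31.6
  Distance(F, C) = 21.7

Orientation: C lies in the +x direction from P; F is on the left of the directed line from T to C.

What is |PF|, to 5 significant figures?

54.383

P is at the origin; PC is horizontal with |PC| = 55.8 and C in +x, so C = (55.8, 0). PT runs at 42.8° with |PT| = 25.6, so T = (18.783, 17.394). F is determined by |TF| = 31.6 and |FC| = 21.7 together: it lies at the intersection of circle(T, 31.6) and circle(C, 21.7). With |TC| = 40.899, the foot of the radical line on TC is 26.901 from T and the perpendicular offset is √(31.6² − 26.901²) = 16.581. Taking the left-of-TC solution: F = (50.182, 20.960).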